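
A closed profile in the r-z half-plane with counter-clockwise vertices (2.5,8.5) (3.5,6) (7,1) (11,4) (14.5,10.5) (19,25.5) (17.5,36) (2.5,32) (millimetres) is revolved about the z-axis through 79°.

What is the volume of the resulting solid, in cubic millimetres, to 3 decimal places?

Volume = 5691.498 mm³

Profile (r,z), 8 vertices: (2.5,8.5) (3.5,6) (7,1) (11,4) (14.5,10.5) (19,25.5) (17.5,36) (2.5,32)
edge 0: (2.5,8.5)→(3.5,6)  cross = 2.5·6 − 3.5·8.5 = -14.7500; (r_i+r_j)·cross = 6·-14.7500 = -88.5000
edge 1: (3.5,6)→(7,1)  cross = 3.5·1 − 7·6 = -38.5000; (r_i+r_j)·cross = 10.5·-38.5000 = -404.2500
edge 2: (7,1)→(11,4)  cross = 7·4 − 11·1 = 17.0000; (r_i+r_j)·cross = 18·17.0000 = 306.0000
edge 3: (11,4)→(14.5,10.5)  cross = 11·10.5 − 14.5·4 = 57.5000; (r_i+r_j)·cross = 25.5·57.5000 = 1466.2500
edge 4: (14.5,10.5)→(19,25.5)  cross = 14.5·25.5 − 19·10.5 = 170.2500; (r_i+r_j)·cross = 33.5·170.2500 = 5703.3750
edge 5: (19,25.5)→(17.5,36)  cross = 19·36 − 17.5·25.5 = 237.7500; (r_i+r_j)·cross = 36.5·237.7500 = 8677.8750
edge 6: (17.5,36)→(2.5,32)  cross = 17.5·32 − 2.5·36 = 470.0000; (r_i+r_j)·cross = 20·470.0000 = 9400.0000
edge 7: (2.5,32)→(2.5,8.5)  cross = 2.5·8.5 − 2.5·32 = -58.7500; (r_i+r_j)·cross = 5·-58.7500 = -293.7500
Σcross = 840.5000 → A = |Σcross|/2 = 420.2500 mm²
Σ(r_i+r_j)·cross = 24767.0000 → first moment M = |Σ|/6 = 4127.8333
R_c = M/A = 4127.8333/420.2500 = 9.8223 mm
θ = 79° = 1.378810 rad
V = θ·R_c·A = 1.378810·9.8223·420.2500 = 5691.498 mm³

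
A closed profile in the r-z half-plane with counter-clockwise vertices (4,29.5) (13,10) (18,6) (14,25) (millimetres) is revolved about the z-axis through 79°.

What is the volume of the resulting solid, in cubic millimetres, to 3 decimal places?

Profile (r,z), 4 vertices: (4,29.5) (13,10) (18,6) (14,25)
edge 0: (4,29.5)→(13,10)  cross = 4·10 − 13·29.5 = -343.5000; (r_i+r_j)·cross = 17·-343.5000 = -5839.5000
edge 1: (13,10)→(18,6)  cross = 13·6 − 18·10 = -102.0000; (r_i+r_j)·cross = 31·-102.0000 = -3162.0000
edge 2: (18,6)→(14,25)  cross = 18·25 − 14·6 = 366.0000; (r_i+r_j)·cross = 32·366.0000 = 11712.0000
edge 3: (14,25)→(4,29.5)  cross = 14·29.5 − 4·25 = 313.0000; (r_i+r_j)·cross = 18·313.0000 = 5634.0000
Σcross = 233.5000 → A = |Σcross|/2 = 116.7500 mm²
Σ(r_i+r_j)·cross = 8344.5000 → first moment M = |Σ|/6 = 1390.7500
R_c = M/A = 1390.7500/116.7500 = 11.9122 mm
θ = 79° = 1.378810 rad
V = θ·R_c·A = 1.378810·11.9122·116.7500 = 1917.580 mm³

Volume = 1917.580 mm³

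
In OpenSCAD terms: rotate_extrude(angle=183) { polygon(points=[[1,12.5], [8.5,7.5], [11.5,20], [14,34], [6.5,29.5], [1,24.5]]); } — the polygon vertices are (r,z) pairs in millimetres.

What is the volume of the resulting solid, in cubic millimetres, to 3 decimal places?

Volume = 4499.481 mm³

Profile (r,z), 6 vertices: (1,12.5) (8.5,7.5) (11.5,20) (14,34) (6.5,29.5) (1,24.5)
edge 0: (1,12.5)→(8.5,7.5)  cross = 1·7.5 − 8.5·12.5 = -98.7500; (r_i+r_j)·cross = 9.5·-98.7500 = -938.1250
edge 1: (8.5,7.5)→(11.5,20)  cross = 8.5·20 − 11.5·7.5 = 83.7500; (r_i+r_j)·cross = 20·83.7500 = 1675.0000
edge 2: (11.5,20)→(14,34)  cross = 11.5·34 − 14·20 = 111.0000; (r_i+r_j)·cross = 25.5·111.0000 = 2830.5000
edge 3: (14,34)→(6.5,29.5)  cross = 14·29.5 − 6.5·34 = 192.0000; (r_i+r_j)·cross = 20.5·192.0000 = 3936.0000
edge 4: (6.5,29.5)→(1,24.5)  cross = 6.5·24.5 − 1·29.5 = 129.7500; (r_i+r_j)·cross = 7.5·129.7500 = 973.1250
edge 5: (1,24.5)→(1,12.5)  cross = 1·12.5 − 1·24.5 = -12.0000; (r_i+r_j)·cross = 2·-12.0000 = -24.0000
Σcross = 405.7500 → A = |Σcross|/2 = 202.8750 mm²
Σ(r_i+r_j)·cross = 8452.5000 → first moment M = |Σ|/6 = 1408.7500
R_c = M/A = 1408.7500/202.8750 = 6.9439 mm
θ = 183° = 3.193953 rad
V = θ·R_c·A = 3.193953·6.9439·202.8750 = 4499.481 mm³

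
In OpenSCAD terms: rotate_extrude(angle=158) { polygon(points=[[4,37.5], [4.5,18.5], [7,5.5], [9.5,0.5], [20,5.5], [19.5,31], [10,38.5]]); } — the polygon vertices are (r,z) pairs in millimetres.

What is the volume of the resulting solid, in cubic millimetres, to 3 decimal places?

Profile (r,z), 7 vertices: (4,37.5) (4.5,18.5) (7,5.5) (9.5,0.5) (20,5.5) (19.5,31) (10,38.5)
edge 0: (4,37.5)→(4.5,18.5)  cross = 4·18.5 − 4.5·37.5 = -94.7500; (r_i+r_j)·cross = 8.5·-94.7500 = -805.3750
edge 1: (4.5,18.5)→(7,5.5)  cross = 4.5·5.5 − 7·18.5 = -104.7500; (r_i+r_j)·cross = 11.5·-104.7500 = -1204.6250
edge 2: (7,5.5)→(9.5,0.5)  cross = 7·0.5 − 9.5·5.5 = -48.7500; (r_i+r_j)·cross = 16.5·-48.7500 = -804.3750
edge 3: (9.5,0.5)→(20,5.5)  cross = 9.5·5.5 − 20·0.5 = 42.2500; (r_i+r_j)·cross = 29.5·42.2500 = 1246.3750
edge 4: (20,5.5)→(19.5,31)  cross = 20·31 − 19.5·5.5 = 512.7500; (r_i+r_j)·cross = 39.5·512.7500 = 20253.6250
edge 5: (19.5,31)→(10,38.5)  cross = 19.5·38.5 − 10·31 = 440.7500; (r_i+r_j)·cross = 29.5·440.7500 = 13002.1250
edge 6: (10,38.5)→(4,37.5)  cross = 10·37.5 − 4·38.5 = 221.0000; (r_i+r_j)·cross = 14·221.0000 = 3094.0000
Σcross = 968.5000 → A = |Σcross|/2 = 484.2500 mm²
Σ(r_i+r_j)·cross = 34781.7500 → first moment M = |Σ|/6 = 5796.9583
R_c = M/A = 5796.9583/484.2500 = 11.9710 mm
θ = 158° = 2.757620 rad
V = θ·R_c·A = 2.757620·11.9710·484.2500 = 15985.810 mm³

Volume = 15985.810 mm³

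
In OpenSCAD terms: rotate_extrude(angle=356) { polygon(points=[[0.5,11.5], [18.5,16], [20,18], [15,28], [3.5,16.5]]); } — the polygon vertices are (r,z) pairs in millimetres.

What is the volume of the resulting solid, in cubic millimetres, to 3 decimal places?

Volume = 9997.316 mm³

Profile (r,z), 5 vertices: (0.5,11.5) (18.5,16) (20,18) (15,28) (3.5,16.5)
edge 0: (0.5,11.5)→(18.5,16)  cross = 0.5·16 − 18.5·11.5 = -204.7500; (r_i+r_j)·cross = 19·-204.7500 = -3890.2500
edge 1: (18.5,16)→(20,18)  cross = 18.5·18 − 20·16 = 13.0000; (r_i+r_j)·cross = 38.5·13.0000 = 500.5000
edge 2: (20,18)→(15,28)  cross = 20·28 − 15·18 = 290.0000; (r_i+r_j)·cross = 35·290.0000 = 10150.0000
edge 3: (15,28)→(3.5,16.5)  cross = 15·16.5 − 3.5·28 = 149.5000; (r_i+r_j)·cross = 18.5·149.5000 = 2765.7500
edge 4: (3.5,16.5)→(0.5,11.5)  cross = 3.5·11.5 − 0.5·16.5 = 32.0000; (r_i+r_j)·cross = 4·32.0000 = 128.0000
Σcross = 279.7500 → A = |Σcross|/2 = 139.8750 mm²
Σ(r_i+r_j)·cross = 9654.0000 → first moment M = |Σ|/6 = 1609.0000
R_c = M/A = 1609.0000/139.8750 = 11.5031 mm
θ = 356° = 6.213372 rad
V = θ·R_c·A = 6.213372·11.5031·139.8750 = 9997.316 mm³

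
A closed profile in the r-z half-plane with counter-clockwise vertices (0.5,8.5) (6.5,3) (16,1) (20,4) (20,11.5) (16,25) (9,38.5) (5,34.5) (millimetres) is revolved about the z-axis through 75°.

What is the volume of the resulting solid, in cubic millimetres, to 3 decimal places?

Profile (r,z), 8 vertices: (0.5,8.5) (6.5,3) (16,1) (20,4) (20,11.5) (16,25) (9,38.5) (5,34.5)
edge 0: (0.5,8.5)→(6.5,3)  cross = 0.5·3 − 6.5·8.5 = -53.7500; (r_i+r_j)·cross = 7·-53.7500 = -376.2500
edge 1: (6.5,3)→(16,1)  cross = 6.5·1 − 16·3 = -41.5000; (r_i+r_j)·cross = 22.5·-41.5000 = -933.7500
edge 2: (16,1)→(20,4)  cross = 16·4 − 20·1 = 44.0000; (r_i+r_j)·cross = 36·44.0000 = 1584.0000
edge 3: (20,4)→(20,11.5)  cross = 20·11.5 − 20·4 = 150.0000; (r_i+r_j)·cross = 40·150.0000 = 6000.0000
edge 4: (20,11.5)→(16,25)  cross = 20·25 − 16·11.5 = 316.0000; (r_i+r_j)·cross = 36·316.0000 = 11376.0000
edge 5: (16,25)→(9,38.5)  cross = 16·38.5 − 9·25 = 391.0000; (r_i+r_j)·cross = 25·391.0000 = 9775.0000
edge 6: (9,38.5)→(5,34.5)  cross = 9·34.5 − 5·38.5 = 118.0000; (r_i+r_j)·cross = 14·118.0000 = 1652.0000
edge 7: (5,34.5)→(0.5,8.5)  cross = 5·8.5 − 0.5·34.5 = 25.2500; (r_i+r_j)·cross = 5.5·25.2500 = 138.8750
Σcross = 949.0000 → A = |Σcross|/2 = 474.5000 mm²
Σ(r_i+r_j)·cross = 29215.8750 → first moment M = |Σ|/6 = 4869.3125
R_c = M/A = 4869.3125/474.5000 = 10.2620 mm
θ = 75° = 1.308997 rad
V = θ·R_c·A = 1.308997·10.2620·474.5000 = 6373.915 mm³

Volume = 6373.915 mm³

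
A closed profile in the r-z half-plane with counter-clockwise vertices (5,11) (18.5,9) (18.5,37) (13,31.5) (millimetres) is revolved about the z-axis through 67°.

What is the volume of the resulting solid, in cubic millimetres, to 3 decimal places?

Profile (r,z), 4 vertices: (5,11) (18.5,9) (18.5,37) (13,31.5)
edge 0: (5,11)→(18.5,9)  cross = 5·9 − 18.5·11 = -158.5000; (r_i+r_j)·cross = 23.5·-158.5000 = -3724.7500
edge 1: (18.5,9)→(18.5,37)  cross = 18.5·37 − 18.5·9 = 518.0000; (r_i+r_j)·cross = 37·518.0000 = 19166.0000
edge 2: (18.5,37)→(13,31.5)  cross = 18.5·31.5 − 13·37 = 101.7500; (r_i+r_j)·cross = 31.5·101.7500 = 3205.1250
edge 3: (13,31.5)→(5,11)  cross = 13·11 − 5·31.5 = -14.5000; (r_i+r_j)·cross = 18·-14.5000 = -261.0000
Σcross = 446.7500 → A = |Σcross|/2 = 223.3750 mm²
Σ(r_i+r_j)·cross = 18385.3750 → first moment M = |Σ|/6 = 3064.2292
R_c = M/A = 3064.2292/223.3750 = 13.7179 mm
θ = 67° = 1.169371 rad
V = θ·R_c·A = 1.169371·13.7179·223.3750 = 3583.219 mm³

Volume = 3583.219 mm³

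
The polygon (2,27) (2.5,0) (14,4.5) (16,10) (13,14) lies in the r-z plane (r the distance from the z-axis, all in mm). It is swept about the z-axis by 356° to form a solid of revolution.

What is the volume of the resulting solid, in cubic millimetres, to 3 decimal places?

Profile (r,z), 5 vertices: (2,27) (2.5,0) (14,4.5) (16,10) (13,14)
edge 0: (2,27)→(2.5,0)  cross = 2·0 − 2.5·27 = -67.5000; (r_i+r_j)·cross = 4.5·-67.5000 = -303.7500
edge 1: (2.5,0)→(14,4.5)  cross = 2.5·4.5 − 14·0 = 11.2500; (r_i+r_j)·cross = 16.5·11.2500 = 185.6250
edge 2: (14,4.5)→(16,10)  cross = 14·10 − 16·4.5 = 68.0000; (r_i+r_j)·cross = 30·68.0000 = 2040.0000
edge 3: (16,10)→(13,14)  cross = 16·14 − 13·10 = 94.0000; (r_i+r_j)·cross = 29·94.0000 = 2726.0000
edge 4: (13,14)→(2,27)  cross = 13·27 − 2·14 = 323.0000; (r_i+r_j)·cross = 15·323.0000 = 4845.0000
Σcross = 428.7500 → A = |Σcross|/2 = 214.3750 mm²
Σ(r_i+r_j)·cross = 9492.8750 → first moment M = |Σ|/6 = 1582.1458
R_c = M/A = 1582.1458/214.3750 = 7.3803 mm
θ = 356° = 6.213372 rad
V = θ·R_c·A = 6.213372·7.3803·214.3750 = 9830.461 mm³

Volume = 9830.461 mm³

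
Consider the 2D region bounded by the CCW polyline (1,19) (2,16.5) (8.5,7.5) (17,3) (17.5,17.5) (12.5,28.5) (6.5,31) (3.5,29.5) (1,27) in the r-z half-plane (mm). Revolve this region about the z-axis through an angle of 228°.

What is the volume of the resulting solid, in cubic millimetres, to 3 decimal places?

Volume = 11821.076 mm³

Profile (r,z), 9 vertices: (1,19) (2,16.5) (8.5,7.5) (17,3) (17.5,17.5) (12.5,28.5) (6.5,31) (3.5,29.5) (1,27)
edge 0: (1,19)→(2,16.5)  cross = 1·16.5 − 2·19 = -21.5000; (r_i+r_j)·cross = 3·-21.5000 = -64.5000
edge 1: (2,16.5)→(8.5,7.5)  cross = 2·7.5 − 8.5·16.5 = -125.2500; (r_i+r_j)·cross = 10.5·-125.2500 = -1315.1250
edge 2: (8.5,7.5)→(17,3)  cross = 8.5·3 − 17·7.5 = -102.0000; (r_i+r_j)·cross = 25.5·-102.0000 = -2601.0000
edge 3: (17,3)→(17.5,17.5)  cross = 17·17.5 − 17.5·3 = 245.0000; (r_i+r_j)·cross = 34.5·245.0000 = 8452.5000
edge 4: (17.5,17.5)→(12.5,28.5)  cross = 17.5·28.5 − 12.5·17.5 = 280.0000; (r_i+r_j)·cross = 30·280.0000 = 8400.0000
edge 5: (12.5,28.5)→(6.5,31)  cross = 12.5·31 − 6.5·28.5 = 202.2500; (r_i+r_j)·cross = 19·202.2500 = 3842.7500
edge 6: (6.5,31)→(3.5,29.5)  cross = 6.5·29.5 − 3.5·31 = 83.2500; (r_i+r_j)·cross = 10·83.2500 = 832.5000
edge 7: (3.5,29.5)→(1,27)  cross = 3.5·27 − 1·29.5 = 65.0000; (r_i+r_j)·cross = 4.5·65.0000 = 292.5000
edge 8: (1,27)→(1,19)  cross = 1·19 − 1·27 = -8.0000; (r_i+r_j)·cross = 2·-8.0000 = -16.0000
Σcross = 618.7500 → A = |Σcross|/2 = 309.3750 mm²
Σ(r_i+r_j)·cross = 17823.6250 → first moment M = |Σ|/6 = 2970.6042
R_c = M/A = 2970.6042/309.3750 = 9.6020 mm
θ = 228° = 3.979351 rad
V = θ·R_c·A = 3.979351·9.6020·309.3750 = 11821.076 mm³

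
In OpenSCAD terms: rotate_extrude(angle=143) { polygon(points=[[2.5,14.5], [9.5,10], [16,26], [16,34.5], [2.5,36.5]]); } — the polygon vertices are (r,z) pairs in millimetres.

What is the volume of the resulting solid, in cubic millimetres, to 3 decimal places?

Profile (r,z), 5 vertices: (2.5,14.5) (9.5,10) (16,26) (16,34.5) (2.5,36.5)
edge 0: (2.5,14.5)→(9.5,10)  cross = 2.5·10 − 9.5·14.5 = -112.7500; (r_i+r_j)·cross = 12·-112.7500 = -1353.0000
edge 1: (9.5,10)→(16,26)  cross = 9.5·26 − 16·10 = 87.0000; (r_i+r_j)·cross = 25.5·87.0000 = 2218.5000
edge 2: (16,26)→(16,34.5)  cross = 16·34.5 − 16·26 = 136.0000; (r_i+r_j)·cross = 32·136.0000 = 4352.0000
edge 3: (16,34.5)→(2.5,36.5)  cross = 16·36.5 − 2.5·34.5 = 497.7500; (r_i+r_j)·cross = 18.5·497.7500 = 9208.3750
edge 4: (2.5,36.5)→(2.5,14.5)  cross = 2.5·14.5 − 2.5·36.5 = -55.0000; (r_i+r_j)·cross = 5·-55.0000 = -275.0000
Σcross = 553.0000 → A = |Σcross|/2 = 276.5000 mm²
Σ(r_i+r_j)·cross = 14150.8750 → first moment M = |Σ|/6 = 2358.4792
R_c = M/A = 2358.4792/276.5000 = 8.5298 mm
θ = 143° = 2.495821 rad
V = θ·R_c·A = 2.495821·8.5298·276.5000 = 5886.341 mm³

Volume = 5886.341 mm³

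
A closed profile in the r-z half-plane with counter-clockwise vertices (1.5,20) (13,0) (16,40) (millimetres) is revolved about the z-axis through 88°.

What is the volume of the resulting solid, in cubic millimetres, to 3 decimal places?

Profile (r,z), 3 vertices: (1.5,20) (13,0) (16,40)
edge 0: (1.5,20)→(13,0)  cross = 1.5·0 − 13·20 = -260.0000; (r_i+r_j)·cross = 14.5·-260.0000 = -3770.0000
edge 1: (13,0)→(16,40)  cross = 13·40 − 16·0 = 520.0000; (r_i+r_j)·cross = 29·520.0000 = 15080.0000
edge 2: (16,40)→(1.5,20)  cross = 16·20 − 1.5·40 = 260.0000; (r_i+r_j)·cross = 17.5·260.0000 = 4550.0000
Σcross = 520.0000 → A = |Σcross|/2 = 260.0000 mm²
Σ(r_i+r_j)·cross = 15860.0000 → first moment M = |Σ|/6 = 2643.3333
R_c = M/A = 2643.3333/260.0000 = 10.1667 mm
θ = 88° = 1.535890 rad
V = θ·R_c·A = 1.535890·10.1667·260.0000 = 4059.869 mm³

Volume = 4059.869 mm³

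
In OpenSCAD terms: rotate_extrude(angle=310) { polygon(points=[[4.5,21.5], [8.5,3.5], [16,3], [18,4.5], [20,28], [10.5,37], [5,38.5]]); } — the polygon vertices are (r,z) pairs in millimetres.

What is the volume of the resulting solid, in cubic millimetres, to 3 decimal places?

Profile (r,z), 7 vertices: (4.5,21.5) (8.5,3.5) (16,3) (18,4.5) (20,28) (10.5,37) (5,38.5)
edge 0: (4.5,21.5)→(8.5,3.5)  cross = 4.5·3.5 − 8.5·21.5 = -167.0000; (r_i+r_j)·cross = 13·-167.0000 = -2171.0000
edge 1: (8.5,3.5)→(16,3)  cross = 8.5·3 − 16·3.5 = -30.5000; (r_i+r_j)·cross = 24.5·-30.5000 = -747.2500
edge 2: (16,3)→(18,4.5)  cross = 16·4.5 − 18·3 = 18.0000; (r_i+r_j)·cross = 34·18.0000 = 612.0000
edge 3: (18,4.5)→(20,28)  cross = 18·28 − 20·4.5 = 414.0000; (r_i+r_j)·cross = 38·414.0000 = 15732.0000
edge 4: (20,28)→(10.5,37)  cross = 20·37 − 10.5·28 = 446.0000; (r_i+r_j)·cross = 30.5·446.0000 = 13603.0000
edge 5: (10.5,37)→(5,38.5)  cross = 10.5·38.5 − 5·37 = 219.2500; (r_i+r_j)·cross = 15.5·219.2500 = 3398.3750
edge 6: (5,38.5)→(4.5,21.5)  cross = 5·21.5 − 4.5·38.5 = -65.7500; (r_i+r_j)·cross = 9.5·-65.7500 = -624.6250
Σcross = 834.0000 → A = |Σcross|/2 = 417.0000 mm²
Σ(r_i+r_j)·cross = 29802.5000 → first moment M = |Σ|/6 = 4967.0833
R_c = M/A = 4967.0833/417.0000 = 11.9115 mm
θ = 310° = 5.410521 rad
V = θ·R_c·A = 5.410521·11.9115·417.0000 = 26874.507 mm³

Volume = 26874.507 mm³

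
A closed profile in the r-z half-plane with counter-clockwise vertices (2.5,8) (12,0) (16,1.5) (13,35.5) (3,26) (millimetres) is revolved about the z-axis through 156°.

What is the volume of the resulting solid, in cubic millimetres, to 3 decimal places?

Profile (r,z), 5 vertices: (2.5,8) (12,0) (16,1.5) (13,35.5) (3,26)
edge 0: (2.5,8)→(12,0)  cross = 2.5·0 − 12·8 = -96.0000; (r_i+r_j)·cross = 14.5·-96.0000 = -1392.0000
edge 1: (12,0)→(16,1.5)  cross = 12·1.5 − 16·0 = 18.0000; (r_i+r_j)·cross = 28·18.0000 = 504.0000
edge 2: (16,1.5)→(13,35.5)  cross = 16·35.5 − 13·1.5 = 548.5000; (r_i+r_j)·cross = 29·548.5000 = 15906.5000
edge 3: (13,35.5)→(3,26)  cross = 13·26 − 3·35.5 = 231.5000; (r_i+r_j)·cross = 16·231.5000 = 3704.0000
edge 4: (3,26)→(2.5,8)  cross = 3·8 − 2.5·26 = -41.0000; (r_i+r_j)·cross = 5.5·-41.0000 = -225.5000
Σcross = 661.0000 → A = |Σcross|/2 = 330.5000 mm²
Σ(r_i+r_j)·cross = 18497.0000 → first moment M = |Σ|/6 = 3082.8333
R_c = M/A = 3082.8333/330.5000 = 9.3278 mm
θ = 156° = 2.722714 rad
V = θ·R_c·A = 2.722714·9.3278·330.5000 = 8393.672 mm³

Volume = 8393.672 mm³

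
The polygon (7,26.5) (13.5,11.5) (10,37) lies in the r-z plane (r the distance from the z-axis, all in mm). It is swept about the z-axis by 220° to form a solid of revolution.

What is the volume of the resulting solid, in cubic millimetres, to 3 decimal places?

Volume = 2210.481 mm³

Profile (r,z), 3 vertices: (7,26.5) (13.5,11.5) (10,37)
edge 0: (7,26.5)→(13.5,11.5)  cross = 7·11.5 − 13.5·26.5 = -277.2500; (r_i+r_j)·cross = 20.5·-277.2500 = -5683.6250
edge 1: (13.5,11.5)→(10,37)  cross = 13.5·37 − 10·11.5 = 384.5000; (r_i+r_j)·cross = 23.5·384.5000 = 9035.7500
edge 2: (10,37)→(7,26.5)  cross = 10·26.5 − 7·37 = 6.0000; (r_i+r_j)·cross = 17·6.0000 = 102.0000
Σcross = 113.2500 → A = |Σcross|/2 = 56.6250 mm²
Σ(r_i+r_j)·cross = 3454.1250 → first moment M = |Σ|/6 = 575.6875
R_c = M/A = 575.6875/56.6250 = 10.1667 mm
θ = 220° = 3.839724 rad
V = θ·R_c·A = 3.839724·10.1667·56.6250 = 2210.481 mm³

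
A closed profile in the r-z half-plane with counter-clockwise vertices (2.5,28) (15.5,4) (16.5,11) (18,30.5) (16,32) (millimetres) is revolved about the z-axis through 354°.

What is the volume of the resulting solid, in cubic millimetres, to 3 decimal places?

Volume = 16520.316 mm³

Profile (r,z), 5 vertices: (2.5,28) (15.5,4) (16.5,11) (18,30.5) (16,32)
edge 0: (2.5,28)→(15.5,4)  cross = 2.5·4 − 15.5·28 = -424.0000; (r_i+r_j)·cross = 18·-424.0000 = -7632.0000
edge 1: (15.5,4)→(16.5,11)  cross = 15.5·11 − 16.5·4 = 104.5000; (r_i+r_j)·cross = 32·104.5000 = 3344.0000
edge 2: (16.5,11)→(18,30.5)  cross = 16.5·30.5 − 18·11 = 305.2500; (r_i+r_j)·cross = 34.5·305.2500 = 10531.1250
edge 3: (18,30.5)→(16,32)  cross = 18·32 − 16·30.5 = 88.0000; (r_i+r_j)·cross = 34·88.0000 = 2992.0000
edge 4: (16,32)→(2.5,28)  cross = 16·28 − 2.5·32 = 368.0000; (r_i+r_j)·cross = 18.5·368.0000 = 6808.0000
Σcross = 441.7500 → A = |Σcross|/2 = 220.8750 mm²
Σ(r_i+r_j)·cross = 16043.1250 → first moment M = |Σ|/6 = 2673.8542
R_c = M/A = 2673.8542/220.8750 = 12.1057 mm
θ = 354° = 6.178466 rad
V = θ·R_c·A = 6.178466·12.1057·220.8750 = 16520.316 mm³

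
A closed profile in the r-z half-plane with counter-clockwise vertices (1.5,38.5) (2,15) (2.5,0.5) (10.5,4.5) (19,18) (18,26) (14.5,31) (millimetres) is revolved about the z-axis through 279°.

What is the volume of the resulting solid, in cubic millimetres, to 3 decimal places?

Volume = 18777.280 mm³

Profile (r,z), 7 vertices: (1.5,38.5) (2,15) (2.5,0.5) (10.5,4.5) (19,18) (18,26) (14.5,31)
edge 0: (1.5,38.5)→(2,15)  cross = 1.5·15 − 2·38.5 = -54.5000; (r_i+r_j)·cross = 3.5·-54.5000 = -190.7500
edge 1: (2,15)→(2.5,0.5)  cross = 2·0.5 − 2.5·15 = -36.5000; (r_i+r_j)·cross = 4.5·-36.5000 = -164.2500
edge 2: (2.5,0.5)→(10.5,4.5)  cross = 2.5·4.5 − 10.5·0.5 = 6.0000; (r_i+r_j)·cross = 13·6.0000 = 78.0000
edge 3: (10.5,4.5)→(19,18)  cross = 10.5·18 − 19·4.5 = 103.5000; (r_i+r_j)·cross = 29.5·103.5000 = 3053.2500
edge 4: (19,18)→(18,26)  cross = 19·26 − 18·18 = 170.0000; (r_i+r_j)·cross = 37·170.0000 = 6290.0000
edge 5: (18,26)→(14.5,31)  cross = 18·31 − 14.5·26 = 181.0000; (r_i+r_j)·cross = 32.5·181.0000 = 5882.5000
edge 6: (14.5,31)→(1.5,38.5)  cross = 14.5·38.5 − 1.5·31 = 511.7500; (r_i+r_j)·cross = 16·511.7500 = 8188.0000
Σcross = 881.2500 → A = |Σcross|/2 = 440.6250 mm²
Σ(r_i+r_j)·cross = 23136.7500 → first moment M = |Σ|/6 = 3856.1250
R_c = M/A = 3856.1250/440.6250 = 8.7515 mm
θ = 279° = 4.869469 rad
V = θ·R_c·A = 4.869469·8.7515·440.6250 = 18777.280 mm³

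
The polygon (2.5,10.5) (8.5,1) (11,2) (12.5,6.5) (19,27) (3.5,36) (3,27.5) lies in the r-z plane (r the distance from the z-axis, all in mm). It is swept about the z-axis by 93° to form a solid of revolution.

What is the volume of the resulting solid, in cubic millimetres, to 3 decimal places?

Volume = 5404.840 mm³

Profile (r,z), 7 vertices: (2.5,10.5) (8.5,1) (11,2) (12.5,6.5) (19,27) (3.5,36) (3,27.5)
edge 0: (2.5,10.5)→(8.5,1)  cross = 2.5·1 − 8.5·10.5 = -86.7500; (r_i+r_j)·cross = 11·-86.7500 = -954.2500
edge 1: (8.5,1)→(11,2)  cross = 8.5·2 − 11·1 = 6.0000; (r_i+r_j)·cross = 19.5·6.0000 = 117.0000
edge 2: (11,2)→(12.5,6.5)  cross = 11·6.5 − 12.5·2 = 46.5000; (r_i+r_j)·cross = 23.5·46.5000 = 1092.7500
edge 3: (12.5,6.5)→(19,27)  cross = 12.5·27 − 19·6.5 = 214.0000; (r_i+r_j)·cross = 31.5·214.0000 = 6741.0000
edge 4: (19,27)→(3.5,36)  cross = 19·36 − 3.5·27 = 589.5000; (r_i+r_j)·cross = 22.5·589.5000 = 13263.7500
edge 5: (3.5,36)→(3,27.5)  cross = 3.5·27.5 − 3·36 = -11.7500; (r_i+r_j)·cross = 6.5·-11.7500 = -76.3750
edge 6: (3,27.5)→(2.5,10.5)  cross = 3·10.5 − 2.5·27.5 = -37.2500; (r_i+r_j)·cross = 5.5·-37.2500 = -204.8750
Σcross = 720.2500 → A = |Σcross|/2 = 360.1250 mm²
Σ(r_i+r_j)·cross = 19979.0000 → first moment M = |Σ|/6 = 3329.8333
R_c = M/A = 3329.8333/360.1250 = 9.2463 mm
θ = 93° = 1.623156 rad
V = θ·R_c·A = 1.623156·9.2463·360.1250 = 5404.840 mm³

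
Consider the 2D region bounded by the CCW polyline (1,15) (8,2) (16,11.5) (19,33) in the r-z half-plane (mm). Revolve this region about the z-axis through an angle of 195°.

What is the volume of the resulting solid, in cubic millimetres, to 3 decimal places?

Volume = 9217.804 mm³

Profile (r,z), 4 vertices: (1,15) (8,2) (16,11.5) (19,33)
edge 0: (1,15)→(8,2)  cross = 1·2 − 8·15 = -118.0000; (r_i+r_j)·cross = 9·-118.0000 = -1062.0000
edge 1: (8,2)→(16,11.5)  cross = 8·11.5 − 16·2 = 60.0000; (r_i+r_j)·cross = 24·60.0000 = 1440.0000
edge 2: (16,11.5)→(19,33)  cross = 16·33 − 19·11.5 = 309.5000; (r_i+r_j)·cross = 35·309.5000 = 10832.5000
edge 3: (19,33)→(1,15)  cross = 19·15 − 1·33 = 252.0000; (r_i+r_j)·cross = 20·252.0000 = 5040.0000
Σcross = 503.5000 → A = |Σcross|/2 = 251.7500 mm²
Σ(r_i+r_j)·cross = 16250.5000 → first moment M = |Σ|/6 = 2708.4167
R_c = M/A = 2708.4167/251.7500 = 10.7584 mm
θ = 195° = 3.403392 rad
V = θ·R_c·A = 3.403392·10.7584·251.7500 = 9217.804 mm³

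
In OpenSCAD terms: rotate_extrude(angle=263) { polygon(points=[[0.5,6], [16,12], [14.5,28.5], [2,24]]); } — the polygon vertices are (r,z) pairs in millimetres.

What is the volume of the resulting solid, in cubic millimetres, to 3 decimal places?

Profile (r,z), 4 vertices: (0.5,6) (16,12) (14.5,28.5) (2,24)
edge 0: (0.5,6)→(16,12)  cross = 0.5·12 − 16·6 = -90.0000; (r_i+r_j)·cross = 16.5·-90.0000 = -1485.0000
edge 1: (16,12)→(14.5,28.5)  cross = 16·28.5 − 14.5·12 = 282.0000; (r_i+r_j)·cross = 30.5·282.0000 = 8601.0000
edge 2: (14.5,28.5)→(2,24)  cross = 14.5·24 − 2·28.5 = 291.0000; (r_i+r_j)·cross = 16.5·291.0000 = 4801.5000
edge 3: (2,24)→(0.5,6)  cross = 2·6 − 0.5·24 = 0.0000; (r_i+r_j)·cross = 2.5·0.0000 = 0.0000
Σcross = 483.0000 → A = |Σcross|/2 = 241.5000 mm²
Σ(r_i+r_j)·cross = 11917.5000 → first moment M = |Σ|/6 = 1986.2500
R_c = M/A = 1986.2500/241.5000 = 8.2246 mm
θ = 263° = 4.590216 rad
V = θ·R_c·A = 4.590216·8.2246·241.5000 = 9117.316 mm³

Volume = 9117.316 mm³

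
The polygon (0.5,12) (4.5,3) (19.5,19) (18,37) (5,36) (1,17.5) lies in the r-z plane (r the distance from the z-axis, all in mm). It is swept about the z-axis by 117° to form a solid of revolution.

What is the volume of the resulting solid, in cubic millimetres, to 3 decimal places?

Volume = 8705.749 mm³

Profile (r,z), 6 vertices: (0.5,12) (4.5,3) (19.5,19) (18,37) (5,36) (1,17.5)
edge 0: (0.5,12)→(4.5,3)  cross = 0.5·3 − 4.5·12 = -52.5000; (r_i+r_j)·cross = 5·-52.5000 = -262.5000
edge 1: (4.5,3)→(19.5,19)  cross = 4.5·19 − 19.5·3 = 27.0000; (r_i+r_j)·cross = 24·27.0000 = 648.0000
edge 2: (19.5,19)→(18,37)  cross = 19.5·37 − 18·19 = 379.5000; (r_i+r_j)·cross = 37.5·379.5000 = 14231.2500
edge 3: (18,37)→(5,36)  cross = 18·36 − 5·37 = 463.0000; (r_i+r_j)·cross = 23·463.0000 = 10649.0000
edge 4: (5,36)→(1,17.5)  cross = 5·17.5 − 1·36 = 51.5000; (r_i+r_j)·cross = 6·51.5000 = 309.0000
edge 5: (1,17.5)→(0.5,12)  cross = 1·12 − 0.5·17.5 = 3.2500; (r_i+r_j)·cross = 1.5·3.2500 = 4.8750
Σcross = 871.7500 → A = |Σcross|/2 = 435.8750 mm²
Σ(r_i+r_j)·cross = 25579.6250 → first moment M = |Σ|/6 = 4263.2708
R_c = M/A = 4263.2708/435.8750 = 9.7809 mm
θ = 117° = 2.042035 rad
V = θ·R_c·A = 2.042035·9.7809·435.8750 = 8705.749 mm³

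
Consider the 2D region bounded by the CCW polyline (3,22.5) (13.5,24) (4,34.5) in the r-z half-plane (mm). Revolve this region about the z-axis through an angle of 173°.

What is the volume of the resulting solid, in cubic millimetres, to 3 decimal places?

Volume = 1284.386 mm³

Profile (r,z), 3 vertices: (3,22.5) (13.5,24) (4,34.5)
edge 0: (3,22.5)→(13.5,24)  cross = 3·24 − 13.5·22.5 = -231.7500; (r_i+r_j)·cross = 16.5·-231.7500 = -3823.8750
edge 1: (13.5,24)→(4,34.5)  cross = 13.5·34.5 − 4·24 = 369.7500; (r_i+r_j)·cross = 17.5·369.7500 = 6470.6250
edge 2: (4,34.5)→(3,22.5)  cross = 4·22.5 − 3·34.5 = -13.5000; (r_i+r_j)·cross = 7·-13.5000 = -94.5000
Σcross = 124.5000 → A = |Σcross|/2 = 62.2500 mm²
Σ(r_i+r_j)·cross = 2552.2500 → first moment M = |Σ|/6 = 425.3750
R_c = M/A = 425.3750/62.2500 = 6.8333 mm
θ = 173° = 3.019420 rad
V = θ·R_c·A = 3.019420·6.8333·62.2500 = 1284.386 mm³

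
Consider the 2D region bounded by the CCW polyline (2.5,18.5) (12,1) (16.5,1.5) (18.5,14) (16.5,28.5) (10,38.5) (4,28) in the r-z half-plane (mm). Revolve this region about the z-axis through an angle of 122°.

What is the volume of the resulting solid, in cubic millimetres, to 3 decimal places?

Profile (r,z), 7 vertices: (2.5,18.5) (12,1) (16.5,1.5) (18.5,14) (16.5,28.5) (10,38.5) (4,28)
edge 0: (2.5,18.5)→(12,1)  cross = 2.5·1 − 12·18.5 = -219.5000; (r_i+r_j)·cross = 14.5·-219.5000 = -3182.7500
edge 1: (12,1)→(16.5,1.5)  cross = 12·1.5 − 16.5·1 = 1.5000; (r_i+r_j)·cross = 28.5·1.5000 = 42.7500
edge 2: (16.5,1.5)→(18.5,14)  cross = 16.5·14 − 18.5·1.5 = 203.2500; (r_i+r_j)·cross = 35·203.2500 = 7113.7500
edge 3: (18.5,14)→(16.5,28.5)  cross = 18.5·28.5 − 16.5·14 = 296.2500; (r_i+r_j)·cross = 35·296.2500 = 10368.7500
edge 4: (16.5,28.5)→(10,38.5)  cross = 16.5·38.5 − 10·28.5 = 350.2500; (r_i+r_j)·cross = 26.5·350.2500 = 9281.6250
edge 5: (10,38.5)→(4,28)  cross = 10·28 − 4·38.5 = 126.0000; (r_i+r_j)·cross = 14·126.0000 = 1764.0000
edge 6: (4,28)→(2.5,18.5)  cross = 4·18.5 − 2.5·28 = 4.0000; (r_i+r_j)·cross = 6.5·4.0000 = 26.0000
Σcross = 761.7500 → A = |Σcross|/2 = 380.8750 mm²
Σ(r_i+r_j)·cross = 25414.1250 → first moment M = |Σ|/6 = 4235.6875
R_c = M/A = 4235.6875/380.8750 = 11.1209 mm
θ = 122° = 2.129302 rad
V = θ·R_c·A = 2.129302·11.1209·380.8750 = 9019.057 mm³

Volume = 9019.057 mm³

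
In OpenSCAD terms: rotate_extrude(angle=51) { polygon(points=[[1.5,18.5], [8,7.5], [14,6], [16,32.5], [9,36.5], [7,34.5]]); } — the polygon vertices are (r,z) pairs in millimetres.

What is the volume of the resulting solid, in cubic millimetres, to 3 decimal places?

Profile (r,z), 6 vertices: (1.5,18.5) (8,7.5) (14,6) (16,32.5) (9,36.5) (7,34.5)
edge 0: (1.5,18.5)→(8,7.5)  cross = 1.5·7.5 − 8·18.5 = -136.7500; (r_i+r_j)·cross = 9.5·-136.7500 = -1299.1250
edge 1: (8,7.5)→(14,6)  cross = 8·6 − 14·7.5 = -57.0000; (r_i+r_j)·cross = 22·-57.0000 = -1254.0000
edge 2: (14,6)→(16,32.5)  cross = 14·32.5 − 16·6 = 359.0000; (r_i+r_j)·cross = 30·359.0000 = 10770.0000
edge 3: (16,32.5)→(9,36.5)  cross = 16·36.5 − 9·32.5 = 291.5000; (r_i+r_j)·cross = 25·291.5000 = 7287.5000
edge 4: (9,36.5)→(7,34.5)  cross = 9·34.5 − 7·36.5 = 55.0000; (r_i+r_j)·cross = 16·55.0000 = 880.0000
edge 5: (7,34.5)→(1.5,18.5)  cross = 7·18.5 − 1.5·34.5 = 77.7500; (r_i+r_j)·cross = 8.5·77.7500 = 660.8750
Σcross = 589.5000 → A = |Σcross|/2 = 294.7500 mm²
Σ(r_i+r_j)·cross = 17045.2500 → first moment M = |Σ|/6 = 2840.8750
R_c = M/A = 2840.8750/294.7500 = 9.6383 mm
θ = 51° = 0.890118 rad
V = θ·R_c·A = 0.890118·9.6383·294.7500 = 2528.714 mm³

Volume = 2528.714 mm³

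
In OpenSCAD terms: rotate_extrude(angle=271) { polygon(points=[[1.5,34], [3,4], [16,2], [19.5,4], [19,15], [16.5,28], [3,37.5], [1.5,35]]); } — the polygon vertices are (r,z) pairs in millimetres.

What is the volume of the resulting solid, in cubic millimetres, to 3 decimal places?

Profile (r,z), 8 vertices: (1.5,34) (3,4) (16,2) (19.5,4) (19,15) (16.5,28) (3,37.5) (1.5,35)
edge 0: (1.5,34)→(3,4)  cross = 1.5·4 − 3·34 = -96.0000; (r_i+r_j)·cross = 4.5·-96.0000 = -432.0000
edge 1: (3,4)→(16,2)  cross = 3·2 − 16·4 = -58.0000; (r_i+r_j)·cross = 19·-58.0000 = -1102.0000
edge 2: (16,2)→(19.5,4)  cross = 16·4 − 19.5·2 = 25.0000; (r_i+r_j)·cross = 35.5·25.0000 = 887.5000
edge 3: (19.5,4)→(19,15)  cross = 19.5·15 − 19·4 = 216.5000; (r_i+r_j)·cross = 38.5·216.5000 = 8335.2500
edge 4: (19,15)→(16.5,28)  cross = 19·28 − 16.5·15 = 284.5000; (r_i+r_j)·cross = 35.5·284.5000 = 10099.7500
edge 5: (16.5,28)→(3,37.5)  cross = 16.5·37.5 − 3·28 = 534.7500; (r_i+r_j)·cross = 19.5·534.7500 = 10427.6250
edge 6: (3,37.5)→(1.5,35)  cross = 3·35 − 1.5·37.5 = 48.7500; (r_i+r_j)·cross = 4.5·48.7500 = 219.3750
edge 7: (1.5,35)→(1.5,34)  cross = 1.5·34 − 1.5·35 = -1.5000; (r_i+r_j)·cross = 3·-1.5000 = -4.5000
Σcross = 954.0000 → A = |Σcross|/2 = 477.0000 mm²
Σ(r_i+r_j)·cross = 28431.0000 → first moment M = |Σ|/6 = 4738.5000
R_c = M/A = 4738.5000/477.0000 = 9.9340 mm
θ = 271° = 4.729842 rad
V = θ·R_c·A = 4.729842·9.9340·477.0000 = 22412.358 mm³

Volume = 22412.358 mm³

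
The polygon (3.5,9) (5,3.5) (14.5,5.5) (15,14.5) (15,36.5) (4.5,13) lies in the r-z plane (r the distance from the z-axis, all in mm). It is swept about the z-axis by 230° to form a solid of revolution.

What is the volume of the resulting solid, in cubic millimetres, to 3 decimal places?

Profile (r,z), 6 vertices: (3.5,9) (5,3.5) (14.5,5.5) (15,14.5) (15,36.5) (4.5,13)
edge 0: (3.5,9)→(5,3.5)  cross = 3.5·3.5 − 5·9 = -32.7500; (r_i+r_j)·cross = 8.5·-32.7500 = -278.3750
edge 1: (5,3.5)→(14.5,5.5)  cross = 5·5.5 − 14.5·3.5 = -23.2500; (r_i+r_j)·cross = 19.5·-23.2500 = -453.3750
edge 2: (14.5,5.5)→(15,14.5)  cross = 14.5·14.5 − 15·5.5 = 127.7500; (r_i+r_j)·cross = 29.5·127.7500 = 3768.6250
edge 3: (15,14.5)→(15,36.5)  cross = 15·36.5 − 15·14.5 = 330.0000; (r_i+r_j)·cross = 30·330.0000 = 9900.0000
edge 4: (15,36.5)→(4.5,13)  cross = 15·13 − 4.5·36.5 = 30.7500; (r_i+r_j)·cross = 19.5·30.7500 = 599.6250
edge 5: (4.5,13)→(3.5,9)  cross = 4.5·9 − 3.5·13 = -5.0000; (r_i+r_j)·cross = 8·-5.0000 = -40.0000
Σcross = 427.5000 → A = |Σcross|/2 = 213.7500 mm²
Σ(r_i+r_j)·cross = 13496.5000 → first moment M = |Σ|/6 = 2249.4167
R_c = M/A = 2249.4167/213.7500 = 10.5236 mm
θ = 230° = 4.014257 rad
V = θ·R_c·A = 4.014257·10.5236·213.7500 = 9029.737 mm³

Volume = 9029.737 mm³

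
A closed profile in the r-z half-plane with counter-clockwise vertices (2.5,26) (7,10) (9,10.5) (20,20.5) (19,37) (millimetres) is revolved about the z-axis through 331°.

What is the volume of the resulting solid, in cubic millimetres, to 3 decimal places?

Volume = 19070.731 mm³

Profile (r,z), 5 vertices: (2.5,26) (7,10) (9,10.5) (20,20.5) (19,37)
edge 0: (2.5,26)→(7,10)  cross = 2.5·10 − 7·26 = -157.0000; (r_i+r_j)·cross = 9.5·-157.0000 = -1491.5000
edge 1: (7,10)→(9,10.5)  cross = 7·10.5 − 9·10 = -16.5000; (r_i+r_j)·cross = 16·-16.5000 = -264.0000
edge 2: (9,10.5)→(20,20.5)  cross = 9·20.5 − 20·10.5 = -25.5000; (r_i+r_j)·cross = 29·-25.5000 = -739.5000
edge 3: (20,20.5)→(19,37)  cross = 20·37 − 19·20.5 = 350.5000; (r_i+r_j)·cross = 39·350.5000 = 13669.5000
edge 4: (19,37)→(2.5,26)  cross = 19·26 − 2.5·37 = 401.5000; (r_i+r_j)·cross = 21.5·401.5000 = 8632.2500
Σcross = 553.0000 → A = |Σcross|/2 = 276.5000 mm²
Σ(r_i+r_j)·cross = 19806.7500 → first moment M = |Σ|/6 = 3301.1250
R_c = M/A = 3301.1250/276.5000 = 11.9390 mm
θ = 331° = 5.777040 rad
V = θ·R_c·A = 5.777040·11.9390·276.5000 = 19070.731 mm³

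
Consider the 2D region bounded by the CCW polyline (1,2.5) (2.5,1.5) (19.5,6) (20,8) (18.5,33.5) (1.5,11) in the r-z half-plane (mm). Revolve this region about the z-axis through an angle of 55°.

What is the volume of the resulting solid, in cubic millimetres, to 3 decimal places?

Volume = 3877.442 mm³

Profile (r,z), 6 vertices: (1,2.5) (2.5,1.5) (19.5,6) (20,8) (18.5,33.5) (1.5,11)
edge 0: (1,2.5)→(2.5,1.5)  cross = 1·1.5 − 2.5·2.5 = -4.7500; (r_i+r_j)·cross = 3.5·-4.7500 = -16.6250
edge 1: (2.5,1.5)→(19.5,6)  cross = 2.5·6 − 19.5·1.5 = -14.2500; (r_i+r_j)·cross = 22·-14.2500 = -313.5000
edge 2: (19.5,6)→(20,8)  cross = 19.5·8 − 20·6 = 36.0000; (r_i+r_j)·cross = 39.5·36.0000 = 1422.0000
edge 3: (20,8)→(18.5,33.5)  cross = 20·33.5 − 18.5·8 = 522.0000; (r_i+r_j)·cross = 38.5·522.0000 = 20097.0000
edge 4: (18.5,33.5)→(1.5,11)  cross = 18.5·11 − 1.5·33.5 = 153.2500; (r_i+r_j)·cross = 20·153.2500 = 3065.0000
edge 5: (1.5,11)→(1,2.5)  cross = 1.5·2.5 − 1·11 = -7.2500; (r_i+r_j)·cross = 2.5·-7.2500 = -18.1250
Σcross = 685.0000 → A = |Σcross|/2 = 342.5000 mm²
Σ(r_i+r_j)·cross = 24235.7500 → first moment M = |Σ|/6 = 4039.2917
R_c = M/A = 4039.2917/342.5000 = 11.7936 mm
θ = 55° = 0.959931 rad
V = θ·R_c·A = 0.959931·11.7936·342.5000 = 3877.442 mm³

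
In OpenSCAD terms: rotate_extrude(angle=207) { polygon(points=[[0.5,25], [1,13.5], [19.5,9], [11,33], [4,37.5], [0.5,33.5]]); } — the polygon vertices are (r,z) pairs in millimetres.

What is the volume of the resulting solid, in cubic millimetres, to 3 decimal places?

Volume = 9688.184 mm³

Profile (r,z), 6 vertices: (0.5,25) (1,13.5) (19.5,9) (11,33) (4,37.5) (0.5,33.5)
edge 0: (0.5,25)→(1,13.5)  cross = 0.5·13.5 − 1·25 = -18.2500; (r_i+r_j)·cross = 1.5·-18.2500 = -27.3750
edge 1: (1,13.5)→(19.5,9)  cross = 1·9 − 19.5·13.5 = -254.2500; (r_i+r_j)·cross = 20.5·-254.2500 = -5212.1250
edge 2: (19.5,9)→(11,33)  cross = 19.5·33 − 11·9 = 544.5000; (r_i+r_j)·cross = 30.5·544.5000 = 16607.2500
edge 3: (11,33)→(4,37.5)  cross = 11·37.5 − 4·33 = 280.5000; (r_i+r_j)·cross = 15·280.5000 = 4207.5000
edge 4: (4,37.5)→(0.5,33.5)  cross = 4·33.5 − 0.5·37.5 = 115.2500; (r_i+r_j)·cross = 4.5·115.2500 = 518.6250
edge 5: (0.5,33.5)→(0.5,25)  cross = 0.5·25 − 0.5·33.5 = -4.2500; (r_i+r_j)·cross = 1·-4.2500 = -4.2500
Σcross = 663.5000 → A = |Σcross|/2 = 331.7500 mm²
Σ(r_i+r_j)·cross = 16089.6250 → first moment M = |Σ|/6 = 2681.6042
R_c = M/A = 2681.6042/331.7500 = 8.0832 mm
θ = 207° = 3.612832 rad
V = θ·R_c·A = 3.612832·8.0832·331.7500 = 9688.184 mm³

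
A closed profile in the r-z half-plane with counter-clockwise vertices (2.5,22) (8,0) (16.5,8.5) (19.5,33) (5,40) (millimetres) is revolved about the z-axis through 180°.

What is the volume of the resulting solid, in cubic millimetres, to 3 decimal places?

Volume = 14972.569 mm³

Profile (r,z), 5 vertices: (2.5,22) (8,0) (16.5,8.5) (19.5,33) (5,40)
edge 0: (2.5,22)→(8,0)  cross = 2.5·0 − 8·22 = -176.0000; (r_i+r_j)·cross = 10.5·-176.0000 = -1848.0000
edge 1: (8,0)→(16.5,8.5)  cross = 8·8.5 − 16.5·0 = 68.0000; (r_i+r_j)·cross = 24.5·68.0000 = 1666.0000
edge 2: (16.5,8.5)→(19.5,33)  cross = 16.5·33 − 19.5·8.5 = 378.7500; (r_i+r_j)·cross = 36·378.7500 = 13635.0000
edge 3: (19.5,33)→(5,40)  cross = 19.5·40 − 5·33 = 615.0000; (r_i+r_j)·cross = 24.5·615.0000 = 15067.5000
edge 4: (5,40)→(2.5,22)  cross = 5·22 − 2.5·40 = 10.0000; (r_i+r_j)·cross = 7.5·10.0000 = 75.0000
Σcross = 895.7500 → A = |Σcross|/2 = 447.8750 mm²
Σ(r_i+r_j)·cross = 28595.5000 → first moment M = |Σ|/6 = 4765.9167
R_c = M/A = 4765.9167/447.8750 = 10.6412 mm
θ = 180° = 3.141593 rad
V = θ·R_c·A = 3.141593·10.6412·447.8750 = 14972.569 mm³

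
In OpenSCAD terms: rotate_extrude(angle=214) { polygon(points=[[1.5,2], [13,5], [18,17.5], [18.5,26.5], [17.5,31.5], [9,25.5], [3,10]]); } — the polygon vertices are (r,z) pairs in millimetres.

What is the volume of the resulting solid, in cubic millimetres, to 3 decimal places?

Volume = 11395.655 mm³

Profile (r,z), 7 vertices: (1.5,2) (13,5) (18,17.5) (18.5,26.5) (17.5,31.5) (9,25.5) (3,10)
edge 0: (1.5,2)→(13,5)  cross = 1.5·5 − 13·2 = -18.5000; (r_i+r_j)·cross = 14.5·-18.5000 = -268.2500
edge 1: (13,5)→(18,17.5)  cross = 13·17.5 − 18·5 = 137.5000; (r_i+r_j)·cross = 31·137.5000 = 4262.5000
edge 2: (18,17.5)→(18.5,26.5)  cross = 18·26.5 − 18.5·17.5 = 153.2500; (r_i+r_j)·cross = 36.5·153.2500 = 5593.6250
edge 3: (18.5,26.5)→(17.5,31.5)  cross = 18.5·31.5 − 17.5·26.5 = 119.0000; (r_i+r_j)·cross = 36·119.0000 = 4284.0000
edge 4: (17.5,31.5)→(9,25.5)  cross = 17.5·25.5 − 9·31.5 = 162.7500; (r_i+r_j)·cross = 26.5·162.7500 = 4312.8750
edge 5: (9,25.5)→(3,10)  cross = 9·10 − 3·25.5 = 13.5000; (r_i+r_j)·cross = 12·13.5000 = 162.0000
edge 6: (3,10)→(1.5,2)  cross = 3·2 − 1.5·10 = -9.0000; (r_i+r_j)·cross = 4.5·-9.0000 = -40.5000
Σcross = 558.5000 → A = |Σcross|/2 = 279.2500 mm²
Σ(r_i+r_j)·cross = 18306.2500 → first moment M = |Σ|/6 = 3051.0417
R_c = M/A = 3051.0417/279.2500 = 10.9258 mm
θ = 214° = 3.735005 rad
V = θ·R_c·A = 3.735005·10.9258·279.2500 = 11395.655 mm³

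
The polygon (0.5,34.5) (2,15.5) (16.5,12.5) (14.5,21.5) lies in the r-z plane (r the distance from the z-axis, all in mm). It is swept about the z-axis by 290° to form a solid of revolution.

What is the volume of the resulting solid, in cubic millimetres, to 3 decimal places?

Profile (r,z), 4 vertices: (0.5,34.5) (2,15.5) (16.5,12.5) (14.5,21.5)
edge 0: (0.5,34.5)→(2,15.5)  cross = 0.5·15.5 − 2·34.5 = -61.2500; (r_i+r_j)·cross = 2.5·-61.2500 = -153.1250
edge 1: (2,15.5)→(16.5,12.5)  cross = 2·12.5 − 16.5·15.5 = -230.7500; (r_i+r_j)·cross = 18.5·-230.7500 = -4268.8750
edge 2: (16.5,12.5)→(14.5,21.5)  cross = 16.5·21.5 − 14.5·12.5 = 173.5000; (r_i+r_j)·cross = 31·173.5000 = 5378.5000
edge 3: (14.5,21.5)→(0.5,34.5)  cross = 14.5·34.5 − 0.5·21.5 = 489.5000; (r_i+r_j)·cross = 15·489.5000 = 7342.5000
Σcross = 371.0000 → A = |Σcross|/2 = 185.5000 mm²
Σ(r_i+r_j)·cross = 8299.0000 → first moment M = |Σ|/6 = 1383.1667
R_c = M/A = 1383.1667/185.5000 = 7.4564 mm
θ = 290° = 5.061455 rad
V = θ·R_c·A = 5.061455·7.4564·185.5000 = 7000.836 mm³

Volume = 7000.836 mm³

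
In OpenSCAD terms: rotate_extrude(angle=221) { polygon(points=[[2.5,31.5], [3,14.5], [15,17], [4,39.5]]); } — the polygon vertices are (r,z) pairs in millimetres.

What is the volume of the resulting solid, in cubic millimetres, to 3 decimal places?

Volume = 4387.700 mm³

Profile (r,z), 4 vertices: (2.5,31.5) (3,14.5) (15,17) (4,39.5)
edge 0: (2.5,31.5)→(3,14.5)  cross = 2.5·14.5 − 3·31.5 = -58.2500; (r_i+r_j)·cross = 5.5·-58.2500 = -320.3750
edge 1: (3,14.5)→(15,17)  cross = 3·17 − 15·14.5 = -166.5000; (r_i+r_j)·cross = 18·-166.5000 = -2997.0000
edge 2: (15,17)→(4,39.5)  cross = 15·39.5 − 4·17 = 524.5000; (r_i+r_j)·cross = 19·524.5000 = 9965.5000
edge 3: (4,39.5)→(2.5,31.5)  cross = 4·31.5 − 2.5·39.5 = 27.2500; (r_i+r_j)·cross = 6.5·27.2500 = 177.1250
Σcross = 327.0000 → A = |Σcross|/2 = 163.5000 mm²
Σ(r_i+r_j)·cross = 6825.2500 → first moment M = |Σ|/6 = 1137.5417
R_c = M/A = 1137.5417/163.5000 = 6.9574 mm
θ = 221° = 3.857178 rad
V = θ·R_c·A = 3.857178·6.9574·163.5000 = 4387.700 mm³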